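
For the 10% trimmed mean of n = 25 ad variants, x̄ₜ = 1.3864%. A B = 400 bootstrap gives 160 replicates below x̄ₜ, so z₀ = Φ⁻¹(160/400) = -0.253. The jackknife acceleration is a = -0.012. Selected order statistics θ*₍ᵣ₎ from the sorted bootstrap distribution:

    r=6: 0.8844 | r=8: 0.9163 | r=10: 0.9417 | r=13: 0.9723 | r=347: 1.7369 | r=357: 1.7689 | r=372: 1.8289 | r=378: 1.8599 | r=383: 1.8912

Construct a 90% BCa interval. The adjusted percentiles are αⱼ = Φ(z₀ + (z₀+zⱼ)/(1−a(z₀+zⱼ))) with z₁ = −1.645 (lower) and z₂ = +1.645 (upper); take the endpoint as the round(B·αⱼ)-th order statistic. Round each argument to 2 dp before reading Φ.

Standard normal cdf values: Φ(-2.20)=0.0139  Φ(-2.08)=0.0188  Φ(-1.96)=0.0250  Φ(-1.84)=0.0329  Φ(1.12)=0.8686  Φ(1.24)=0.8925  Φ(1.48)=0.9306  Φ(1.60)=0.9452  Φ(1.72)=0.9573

(0.8844, 1.7369)

Lower: z₀ + z₁ = -0.253 + (-1.645) = -1.898; 1 − a(z₀+z₁) = 1 − (-0.012)(-1.898) = 0.9772; argument = -0.253 + (-1.898)/0.9772 = -2.1952 → -2.20.
α₁ = Φ(-2.20) = 0.0139; rank = round(400 × 0.0139) = 6; θ*₍6₎ = 0.8844.
Upper: z₀ + z₂ = 1.392; 1 − a(z₀+z₂) = 1.0167; argument = 1.1161 → 1.12; α₂ = 0.8686; rank = 347; θ*₍347₎ = 1.7369.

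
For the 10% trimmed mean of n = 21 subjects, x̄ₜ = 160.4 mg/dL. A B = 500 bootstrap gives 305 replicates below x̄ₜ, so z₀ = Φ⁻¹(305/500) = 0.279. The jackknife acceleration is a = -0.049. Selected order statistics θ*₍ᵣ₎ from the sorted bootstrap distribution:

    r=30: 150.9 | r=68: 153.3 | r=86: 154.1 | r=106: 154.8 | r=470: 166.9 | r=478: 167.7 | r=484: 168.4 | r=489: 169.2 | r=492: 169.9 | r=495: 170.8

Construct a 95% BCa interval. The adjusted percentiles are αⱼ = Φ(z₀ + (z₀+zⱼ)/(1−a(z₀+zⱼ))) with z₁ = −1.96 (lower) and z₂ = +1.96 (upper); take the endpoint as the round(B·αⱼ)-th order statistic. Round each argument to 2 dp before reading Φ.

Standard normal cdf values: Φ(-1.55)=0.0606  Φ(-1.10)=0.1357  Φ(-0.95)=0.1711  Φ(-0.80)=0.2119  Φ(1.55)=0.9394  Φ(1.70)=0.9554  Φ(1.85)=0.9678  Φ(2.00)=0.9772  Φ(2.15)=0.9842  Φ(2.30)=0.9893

Lower: z₀ + z₁ = 0.279 + (-1.960) = -1.681; 1 − a(z₀+z₁) = 1 − (-0.049)(-1.681) = 0.9176; argument = 0.279 + (-1.681)/0.9176 = -1.5529 → -1.55.
α₁ = Φ(-1.55) = 0.0606; rank = round(500 × 0.0606) = 30; θ*₍30₎ = 150.9.
Upper: z₀ + z₂ = 2.239; 1 − a(z₀+z₂) = 1.1097; argument = 2.2966 → 2.30; α₂ = 0.9893; rank = 495; θ*₍495₎ = 170.8.

(150.9, 170.8)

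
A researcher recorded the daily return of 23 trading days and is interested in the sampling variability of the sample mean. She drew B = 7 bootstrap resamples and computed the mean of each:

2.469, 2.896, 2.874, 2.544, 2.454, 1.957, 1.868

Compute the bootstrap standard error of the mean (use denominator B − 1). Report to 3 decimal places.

SE* = 0.402

Bootstrap SE is the standard deviation of the 7 replicate means.
Mean of replicates: (2.469 + 2.896 + 2.874 + 2.544 + 2.454 + 1.957 + 1.868) / 7 = 17.0620 / 7 = 2.4374
Sum of squared deviations: (+0.0316)² + (+0.4586)² + (+0.4366)² + (+0.1066)² + (+0.0166)² + (−0.4804)² + (−0.5694)² = 0.9686
Variance = 0.9686 / 6 = 0.1614
SE* = √0.1614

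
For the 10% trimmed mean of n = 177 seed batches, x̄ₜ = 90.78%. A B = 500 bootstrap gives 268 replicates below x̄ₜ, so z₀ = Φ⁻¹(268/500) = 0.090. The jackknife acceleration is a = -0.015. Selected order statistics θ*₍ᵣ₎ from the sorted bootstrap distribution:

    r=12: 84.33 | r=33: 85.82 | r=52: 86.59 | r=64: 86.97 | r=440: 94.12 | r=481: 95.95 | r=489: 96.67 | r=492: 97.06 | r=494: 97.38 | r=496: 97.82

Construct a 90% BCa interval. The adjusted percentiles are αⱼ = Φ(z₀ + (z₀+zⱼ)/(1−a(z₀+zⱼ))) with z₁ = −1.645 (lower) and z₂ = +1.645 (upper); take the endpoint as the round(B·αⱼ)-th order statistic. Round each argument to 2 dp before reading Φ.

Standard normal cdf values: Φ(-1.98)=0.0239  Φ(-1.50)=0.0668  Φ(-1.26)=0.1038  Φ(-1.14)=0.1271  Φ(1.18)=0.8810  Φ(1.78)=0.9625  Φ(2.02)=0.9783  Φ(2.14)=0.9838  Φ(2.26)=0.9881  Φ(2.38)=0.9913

Lower: z₀ + z₁ = 0.090 + (-1.645) = -1.555; 1 − a(z₀+z₁) = 1 − (-0.015)(-1.555) = 0.9767; argument = 0.090 + (-1.555)/0.9767 = -1.5021 → -1.50.
α₁ = Φ(-1.50) = 0.0668; rank = round(500 × 0.0668) = 33; θ*₍33₎ = 85.82.
Upper: z₀ + z₂ = 1.735; 1 − a(z₀+z₂) = 1.0260; argument = 1.7810 → 1.78; α₂ = 0.9625; rank = 481; θ*₍481₎ = 95.95.

(85.82, 95.95)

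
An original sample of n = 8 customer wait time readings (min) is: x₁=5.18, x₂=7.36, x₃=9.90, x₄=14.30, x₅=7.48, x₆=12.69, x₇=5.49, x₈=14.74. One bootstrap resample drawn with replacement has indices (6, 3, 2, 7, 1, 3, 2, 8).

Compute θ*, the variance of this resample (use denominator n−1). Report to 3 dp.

θ* = 11.490

Resample values: 12.69, 9.90, 7.36, 5.49, 5.18, 9.90, 7.36, 14.74.
Mean = 9.0775; sum of squared deviations = 80.4274
s² = 80.4274 / 7 = 11.4896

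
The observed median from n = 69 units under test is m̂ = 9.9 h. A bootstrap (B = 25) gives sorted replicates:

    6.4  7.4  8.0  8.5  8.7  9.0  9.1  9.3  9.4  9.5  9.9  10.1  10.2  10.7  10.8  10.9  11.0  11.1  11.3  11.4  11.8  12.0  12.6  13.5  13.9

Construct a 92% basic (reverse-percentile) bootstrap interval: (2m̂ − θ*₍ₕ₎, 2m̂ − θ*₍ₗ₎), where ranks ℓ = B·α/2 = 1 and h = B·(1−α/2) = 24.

(6.3, 13.4)

Percentile endpoints at ranks 1 and 24: θ*₍1₎ = 6.4, θ*₍24₎ = 13.5.
Basic interval reflects these around m̂:
  lower = 2 × 9.9 − 13.5 = 6.3
  upper = 2 × 9.9 − 6.4 = 13.4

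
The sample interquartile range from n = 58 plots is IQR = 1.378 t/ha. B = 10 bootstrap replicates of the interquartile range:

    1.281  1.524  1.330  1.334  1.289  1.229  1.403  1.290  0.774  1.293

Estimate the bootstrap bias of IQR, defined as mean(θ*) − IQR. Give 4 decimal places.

bias = −0.1033

mean(θ*) = (1.281 + 1.524 + 1.330 + 1.334 + 1.289 + 1.229 + 1.403 + 1.290 + 0.774 + 1.293) / 10 = 1.27470
bias = 1.27470 − 1.378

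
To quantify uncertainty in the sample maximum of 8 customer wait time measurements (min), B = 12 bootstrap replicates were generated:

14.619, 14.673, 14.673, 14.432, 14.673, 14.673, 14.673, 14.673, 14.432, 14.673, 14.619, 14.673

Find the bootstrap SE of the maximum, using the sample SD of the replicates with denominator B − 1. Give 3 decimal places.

Bootstrap SE is the standard deviation of the 12 replicate maximums.
Mean of replicates: (14.619 + 14.673 + 14.673 + 14.432 + 14.673 + 14.673 + 14.673 + 14.673 + 14.432 + 14.673 + 14.619 + 14.673) / 12 = 175.4860 / 12 = 14.6238
Sum of squared deviations: (−0.0048)² + (+0.0492)² + (+0.0492)² + (−0.1918)² + (+0.0492)² + (+0.0492)² + (+0.0492)² + (+0.0492)² + (−0.1918)² + (+0.0492)² + (−0.0048)² + (+0.0492)² = 0.0930
Variance = 0.0930 / 11 = 0.0085
SE* = √0.0085

SE* = 0.092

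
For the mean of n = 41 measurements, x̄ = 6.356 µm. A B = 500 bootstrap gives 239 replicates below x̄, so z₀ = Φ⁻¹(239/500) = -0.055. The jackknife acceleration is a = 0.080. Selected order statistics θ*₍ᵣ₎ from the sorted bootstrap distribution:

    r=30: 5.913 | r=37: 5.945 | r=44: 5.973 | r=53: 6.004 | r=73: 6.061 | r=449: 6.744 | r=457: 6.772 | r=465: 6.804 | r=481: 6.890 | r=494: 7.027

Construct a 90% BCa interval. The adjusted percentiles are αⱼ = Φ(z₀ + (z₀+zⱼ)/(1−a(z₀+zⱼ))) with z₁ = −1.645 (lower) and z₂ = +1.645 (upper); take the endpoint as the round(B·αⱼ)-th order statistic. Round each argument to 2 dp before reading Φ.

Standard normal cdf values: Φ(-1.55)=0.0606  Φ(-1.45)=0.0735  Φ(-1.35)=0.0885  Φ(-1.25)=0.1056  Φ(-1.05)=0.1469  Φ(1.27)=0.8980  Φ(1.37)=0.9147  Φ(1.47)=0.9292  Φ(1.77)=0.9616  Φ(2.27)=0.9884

(5.913, 6.890)

Lower: z₀ + z₁ = -0.055 + (-1.645) = -1.700; 1 − a(z₀+z₁) = 1 − (0.080)(-1.700) = 1.1360; argument = -0.055 + (-1.700)/1.1360 = -1.5515 → -1.55.
α₁ = Φ(-1.55) = 0.0606; rank = round(500 × 0.0606) = 30; θ*₍30₎ = 5.913.
Upper: z₀ + z₂ = 1.590; 1 − a(z₀+z₂) = 0.8728; argument = 1.7667 → 1.77; α₂ = 0.9616; rank = 481; θ*₍481₎ = 6.890.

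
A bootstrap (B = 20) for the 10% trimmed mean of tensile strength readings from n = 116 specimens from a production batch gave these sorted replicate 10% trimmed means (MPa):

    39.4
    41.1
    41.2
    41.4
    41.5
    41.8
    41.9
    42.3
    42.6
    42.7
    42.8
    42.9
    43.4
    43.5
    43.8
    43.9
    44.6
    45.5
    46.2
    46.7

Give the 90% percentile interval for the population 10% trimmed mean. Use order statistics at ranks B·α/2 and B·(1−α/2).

(39.4, 46.2)

α = 0.10; lower rank = 20 × 0.050 = 1; upper rank = 20 × 0.950 = 19.
The 1st smallest replicate is 39.4; the 19th is 46.2.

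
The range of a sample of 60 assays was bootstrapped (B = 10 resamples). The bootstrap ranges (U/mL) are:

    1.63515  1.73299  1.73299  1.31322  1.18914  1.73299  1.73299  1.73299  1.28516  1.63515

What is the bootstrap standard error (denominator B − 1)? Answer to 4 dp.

Bootstrap SE is the standard deviation of the 10 replicate ranges.
Mean of replicates: (1.63515 + 1.73299 + 1.73299 + 1.31322 + 1.18914 + 1.73299 + 1.73299 + 1.73299 + 1.28516 + 1.63515) / 10 = 15.722770 / 10 = 1.572277
Sum of squared deviations: (+0.062873)² + (+0.160713)² + (+0.160713)² + (−0.259057)² + (−0.383137)² + (+0.160713)² + (+0.160713)² + (+0.160713)² + (−0.287117)² + (+0.062873)² = 0.433390
Variance = 0.433390 / 9 = 0.048154
SE* = √0.048154

SE* = 0.2194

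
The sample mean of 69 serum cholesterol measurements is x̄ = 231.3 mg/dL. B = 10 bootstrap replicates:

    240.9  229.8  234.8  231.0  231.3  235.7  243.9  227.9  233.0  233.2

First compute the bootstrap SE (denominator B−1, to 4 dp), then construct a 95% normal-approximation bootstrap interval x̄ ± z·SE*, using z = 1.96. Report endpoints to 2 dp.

Mean of replicates = 234.1500; sum of squared deviations = 221.7050; SE* = √(221.7050/9) = 4.9633
Margin = 1.96 × 4.9633 = 9.728
Interval: 231.3 ± 9.728

(221.57, 241.03)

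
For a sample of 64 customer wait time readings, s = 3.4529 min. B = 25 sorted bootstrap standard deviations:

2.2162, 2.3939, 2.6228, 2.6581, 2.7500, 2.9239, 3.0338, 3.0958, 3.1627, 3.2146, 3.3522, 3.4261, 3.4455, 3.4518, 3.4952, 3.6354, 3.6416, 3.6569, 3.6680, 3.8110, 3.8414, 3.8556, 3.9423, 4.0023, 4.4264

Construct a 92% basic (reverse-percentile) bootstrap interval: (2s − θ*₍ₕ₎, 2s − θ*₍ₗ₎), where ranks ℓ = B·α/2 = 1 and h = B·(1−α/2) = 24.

Percentile endpoints at ranks 1 and 24: θ*₍1₎ = 2.2162, θ*₍24₎ = 4.0023.
Basic interval reflects these around s:
  lower = 2 × 3.4529 − 4.0023 = 2.9035
  upper = 2 × 3.4529 − 2.2162 = 4.6896

(2.9035, 4.6896)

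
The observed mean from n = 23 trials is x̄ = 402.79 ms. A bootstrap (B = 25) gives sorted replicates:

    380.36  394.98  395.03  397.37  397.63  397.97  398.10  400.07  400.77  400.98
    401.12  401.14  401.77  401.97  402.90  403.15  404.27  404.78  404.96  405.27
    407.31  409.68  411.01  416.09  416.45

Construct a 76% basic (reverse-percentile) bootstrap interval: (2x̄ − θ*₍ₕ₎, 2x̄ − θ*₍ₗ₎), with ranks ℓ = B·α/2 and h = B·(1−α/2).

Percentile endpoints at ranks 3 and 22: θ*₍3₎ = 395.03, θ*₍22₎ = 409.68.
Basic interval reflects these around x̄:
  lower = 2 × 402.79 − 409.68 = 395.90
  upper = 2 × 402.79 − 395.03 = 410.55

(395.90, 410.55)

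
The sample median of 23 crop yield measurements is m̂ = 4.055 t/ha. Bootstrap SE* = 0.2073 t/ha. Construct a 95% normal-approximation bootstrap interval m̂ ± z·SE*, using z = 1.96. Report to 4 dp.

(3.6487, 4.4613)

Margin = 1.96 × 0.2073 = 0.40631
Interval: 4.055 ± 0.40631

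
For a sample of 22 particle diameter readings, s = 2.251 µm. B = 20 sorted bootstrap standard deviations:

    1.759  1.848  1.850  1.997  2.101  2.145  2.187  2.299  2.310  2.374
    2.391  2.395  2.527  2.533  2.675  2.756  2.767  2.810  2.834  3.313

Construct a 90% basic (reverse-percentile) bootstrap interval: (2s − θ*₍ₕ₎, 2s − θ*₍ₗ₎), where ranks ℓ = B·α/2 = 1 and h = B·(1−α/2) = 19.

Percentile endpoints at ranks 1 and 19: θ*₍1₎ = 1.759, θ*₍19₎ = 2.834.
Basic interval reflects these around s:
  lower = 2 × 2.251 − 2.834 = 1.668
  upper = 2 × 2.251 − 1.759 = 2.743

(1.668, 2.743)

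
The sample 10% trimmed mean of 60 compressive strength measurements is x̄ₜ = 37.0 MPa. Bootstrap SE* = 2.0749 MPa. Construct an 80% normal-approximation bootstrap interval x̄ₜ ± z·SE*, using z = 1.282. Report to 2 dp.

Margin = 1.282 × 2.0749 = 2.660
Interval: 37.0 ± 2.660

(34.34, 39.66)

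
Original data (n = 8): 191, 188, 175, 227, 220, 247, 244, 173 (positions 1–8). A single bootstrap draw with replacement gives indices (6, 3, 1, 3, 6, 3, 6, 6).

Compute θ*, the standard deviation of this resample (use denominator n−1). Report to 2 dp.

Resample values: 247, 175, 191, 175, 247, 175, 247, 247.
Mean = 213.0000; sum of squared deviations = 9440.0000
s² = 9440.0000 / 7 = 1348.5714
s = √1348.5714 = 36.72

θ* = 36.72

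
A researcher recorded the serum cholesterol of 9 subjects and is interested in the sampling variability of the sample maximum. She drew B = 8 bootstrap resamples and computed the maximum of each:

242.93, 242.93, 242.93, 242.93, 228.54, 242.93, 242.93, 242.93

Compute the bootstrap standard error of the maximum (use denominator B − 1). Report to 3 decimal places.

SE* = 5.088

Bootstrap SE is the standard deviation of the 8 replicate maximums.
Mean of replicates: (242.93 + 242.93 + 242.93 + 242.93 + 228.54 + 242.93 + 242.93 + 242.93) / 8 = 1929.0500 / 8 = 241.1312
Sum of squared deviations: (+1.7988)² + (+1.7988)² + (+1.7988)² + (+1.7988)² + (−12.5913)² + (+1.7988)² + (+1.7988)² + (+1.7988)² = 181.1881
Variance = 181.1881 / 7 = 25.8840
SE* = √25.8840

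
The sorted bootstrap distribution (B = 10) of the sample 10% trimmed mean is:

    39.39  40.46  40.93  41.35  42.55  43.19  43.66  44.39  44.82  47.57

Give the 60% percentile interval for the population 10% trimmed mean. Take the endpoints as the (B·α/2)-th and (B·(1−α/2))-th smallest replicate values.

(40.46, 44.39)

α = 0.40; lower rank = 10 × 0.200 = 2; upper rank = 10 × 0.800 = 8.
The 2nd smallest replicate is 40.46; the 8th is 44.39.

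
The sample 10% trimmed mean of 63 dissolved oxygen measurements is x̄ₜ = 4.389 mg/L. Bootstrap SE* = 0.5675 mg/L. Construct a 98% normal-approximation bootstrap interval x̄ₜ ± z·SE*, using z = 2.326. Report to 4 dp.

Margin = 2.326 × 0.5675 = 1.32001
Interval: 4.389 ± 1.32001

(3.0690, 5.7090)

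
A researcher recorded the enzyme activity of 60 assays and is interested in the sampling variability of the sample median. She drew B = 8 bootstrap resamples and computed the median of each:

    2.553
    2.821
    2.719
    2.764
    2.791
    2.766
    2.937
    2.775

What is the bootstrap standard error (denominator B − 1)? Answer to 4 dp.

SE* = 0.1073

Bootstrap SE is the standard deviation of the 8 replicate medians.
Mean of replicates: (2.553 + 2.821 + 2.719 + 2.764 + 2.791 + 2.766 + 2.937 + 2.775) / 8 = 22.12600 / 8 = 2.76575
Sum of squared deviations: (−0.21275)² + (+0.05525)² + (−0.04675)² + (−0.00175)² + (+0.02525)² + (+0.00025)² + (+0.17125)² + (+0.00925)² = 0.08055
Variance = 0.08055 / 7 = 0.01151
SE* = √0.01151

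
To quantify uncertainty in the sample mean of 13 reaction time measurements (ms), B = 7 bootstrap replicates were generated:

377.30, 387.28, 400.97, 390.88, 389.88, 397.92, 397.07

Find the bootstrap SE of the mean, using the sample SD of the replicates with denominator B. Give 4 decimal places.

Bootstrap SE is the standard deviation of the 7 replicate means.
Mean of replicates: (377.30 + 387.28 + 400.97 + 390.88 + 389.88 + 397.92 + 397.07) / 7 = 2741.30000 / 7 = 391.61429
Sum of squared deviations: (−14.31429)² + (−4.33429)² + (+9.35571)² + (−0.73429)² + (−1.73429)² + (+6.30571)² + (+5.45571)² = 384.28797
Variance = 384.28797 / 7 = 54.89828
SE* = √54.89828

SE* = 7.4093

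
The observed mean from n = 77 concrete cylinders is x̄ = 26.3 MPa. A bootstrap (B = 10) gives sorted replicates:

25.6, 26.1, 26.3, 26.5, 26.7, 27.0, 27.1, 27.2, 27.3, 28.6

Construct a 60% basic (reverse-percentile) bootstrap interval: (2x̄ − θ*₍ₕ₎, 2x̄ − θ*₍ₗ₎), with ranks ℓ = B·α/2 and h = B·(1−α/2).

Percentile endpoints at ranks 2 and 8: θ*₍2₎ = 26.1, θ*₍8₎ = 27.2.
Basic interval reflects these around x̄:
  lower = 2 × 26.3 − 27.2 = 25.4
  upper = 2 × 26.3 − 26.1 = 26.5

(25.4, 26.5)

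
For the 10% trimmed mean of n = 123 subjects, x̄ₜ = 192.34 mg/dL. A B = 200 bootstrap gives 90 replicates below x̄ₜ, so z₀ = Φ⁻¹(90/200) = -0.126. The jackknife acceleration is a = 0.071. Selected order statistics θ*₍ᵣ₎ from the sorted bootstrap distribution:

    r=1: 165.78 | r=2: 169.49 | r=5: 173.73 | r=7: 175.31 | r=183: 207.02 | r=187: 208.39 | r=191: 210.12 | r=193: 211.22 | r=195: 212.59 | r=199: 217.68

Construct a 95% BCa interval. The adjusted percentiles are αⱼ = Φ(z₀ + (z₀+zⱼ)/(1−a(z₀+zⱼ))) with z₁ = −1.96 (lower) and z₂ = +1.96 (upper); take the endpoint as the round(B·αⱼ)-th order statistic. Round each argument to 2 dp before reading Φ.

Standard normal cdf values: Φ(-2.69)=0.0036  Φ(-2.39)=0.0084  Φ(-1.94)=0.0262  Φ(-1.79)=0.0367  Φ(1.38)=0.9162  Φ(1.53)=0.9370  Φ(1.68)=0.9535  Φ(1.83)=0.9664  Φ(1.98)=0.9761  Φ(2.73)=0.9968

(173.73, 212.59)

Lower: z₀ + z₁ = -0.126 + (-1.960) = -2.086; 1 − a(z₀+z₁) = 1 − (0.071)(-2.086) = 1.1481; argument = -0.126 + (-2.086)/1.1481 = -1.9429 → -1.94.
α₁ = Φ(-1.94) = 0.0262; rank = round(200 × 0.0262) = 5; θ*₍5₎ = 173.73.
Upper: z₀ + z₂ = 1.834; 1 − a(z₀+z₂) = 0.8698; argument = 1.9826 → 1.98; α₂ = 0.9761; rank = 195; θ*₍195₎ = 212.59.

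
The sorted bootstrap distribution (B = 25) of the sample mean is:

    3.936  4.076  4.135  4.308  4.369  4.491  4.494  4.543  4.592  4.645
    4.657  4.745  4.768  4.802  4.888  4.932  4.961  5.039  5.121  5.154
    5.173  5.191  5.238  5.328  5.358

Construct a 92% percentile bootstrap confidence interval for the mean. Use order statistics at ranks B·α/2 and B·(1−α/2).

α = 0.08; lower rank = 25 × 0.040 = 1; upper rank = 25 × 0.960 = 24.
The 1st smallest replicate is 3.936; the 24th is 5.328.

(3.936, 5.328)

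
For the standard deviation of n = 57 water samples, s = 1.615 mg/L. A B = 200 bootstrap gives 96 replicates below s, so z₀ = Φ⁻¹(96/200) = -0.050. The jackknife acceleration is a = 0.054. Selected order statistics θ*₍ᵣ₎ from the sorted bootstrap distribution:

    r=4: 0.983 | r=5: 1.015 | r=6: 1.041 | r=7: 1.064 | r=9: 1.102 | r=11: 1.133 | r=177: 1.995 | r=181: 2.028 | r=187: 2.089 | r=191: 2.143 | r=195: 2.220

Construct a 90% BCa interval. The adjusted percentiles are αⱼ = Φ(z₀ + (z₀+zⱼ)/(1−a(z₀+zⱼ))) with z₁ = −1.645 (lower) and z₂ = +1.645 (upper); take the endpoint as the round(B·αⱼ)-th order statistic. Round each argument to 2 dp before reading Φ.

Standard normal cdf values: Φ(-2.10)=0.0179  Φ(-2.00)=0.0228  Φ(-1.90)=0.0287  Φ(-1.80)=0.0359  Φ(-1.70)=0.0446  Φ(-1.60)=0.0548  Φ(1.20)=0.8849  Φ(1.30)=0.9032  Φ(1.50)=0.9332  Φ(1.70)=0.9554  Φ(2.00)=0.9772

Lower: z₀ + z₁ = -0.050 + (-1.645) = -1.695; 1 − a(z₀+z₁) = 1 − (0.054)(-1.695) = 1.0915; argument = -0.050 + (-1.695)/1.0915 = -1.6029 → -1.60.
α₁ = Φ(-1.60) = 0.0548; rank = round(200 × 0.0548) = 11; θ*₍11₎ = 1.133.
Upper: z₀ + z₂ = 1.595; 1 − a(z₀+z₂) = 0.9139; argument = 1.6953 → 1.70; α₂ = 0.9554; rank = 191; θ*₍191₎ = 2.143.

(1.133, 2.143)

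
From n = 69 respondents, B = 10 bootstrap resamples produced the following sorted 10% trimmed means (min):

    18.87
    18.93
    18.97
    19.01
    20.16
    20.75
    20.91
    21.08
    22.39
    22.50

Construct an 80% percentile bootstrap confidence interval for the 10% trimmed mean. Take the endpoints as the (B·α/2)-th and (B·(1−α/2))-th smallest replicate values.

α = 0.20; lower rank = 10 × 0.100 = 1; upper rank = 10 × 0.900 = 9.
The 1st smallest replicate is 18.87; the 9th is 22.39.

(18.87, 22.39)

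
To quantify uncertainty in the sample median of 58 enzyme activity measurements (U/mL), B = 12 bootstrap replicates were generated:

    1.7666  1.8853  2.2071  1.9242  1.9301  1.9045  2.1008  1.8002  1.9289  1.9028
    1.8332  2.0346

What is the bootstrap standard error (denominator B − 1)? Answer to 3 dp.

SE* = 0.125

Bootstrap SE is the standard deviation of the 12 replicate medians.
Mean of replicates: (1.7666 + 1.8853 + 2.2071 + 1.9242 + 1.9301 + 1.9045 + 2.1008 + 1.8002 + 1.9289 + 1.9028 + 1.8332 + 2.0346) / 12 = 23.21830 / 12 = 1.93486
Sum of squared deviations: (−0.16826)² + (−0.04956)² + (+0.27224)² + (−0.01066)² + (−0.00476)² + (−0.03036)² + (+0.16594)² + (−0.13466)² + (−0.00596)² + (−0.03206)² + (−0.10166)² + (+0.09974)² = 0.17296
Variance = 0.17296 / 11 = 0.01572
SE* = √0.01572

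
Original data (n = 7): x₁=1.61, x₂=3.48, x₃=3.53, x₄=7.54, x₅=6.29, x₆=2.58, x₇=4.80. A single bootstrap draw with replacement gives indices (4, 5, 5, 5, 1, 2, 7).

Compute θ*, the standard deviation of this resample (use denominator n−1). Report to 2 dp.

Resample values: 7.54, 6.29, 6.29, 6.29, 1.61, 3.48, 4.80.
Mean = 5.1857; sum of squared deviations = 25.0450
s² = 25.0450 / 6 = 4.1742
s = √4.1742 = 2.04

θ* = 2.04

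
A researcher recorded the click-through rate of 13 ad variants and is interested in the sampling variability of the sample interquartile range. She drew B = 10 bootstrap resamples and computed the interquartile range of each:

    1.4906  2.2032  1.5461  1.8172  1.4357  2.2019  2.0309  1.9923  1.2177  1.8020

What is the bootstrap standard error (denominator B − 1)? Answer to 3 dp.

SE* = 0.340

Bootstrap SE is the standard deviation of the 10 replicate interquartile ranges.
Mean of replicates: (1.4906 + 2.2032 + 1.5461 + 1.8172 + 1.4357 + 2.2019 + 2.0309 + 1.9923 + 1.2177 + 1.8020) / 10 = 17.73760 / 10 = 1.77376
Sum of squared deviations: (−0.28316)² + (+0.42944)² + (−0.22766)² + (+0.04344)² + (−0.33806)² + (+0.42814)² + (+0.25714)² + (+0.21854)² + (−0.55606)² + (+0.02824)² = 1.03978
Variance = 1.03978 / 9 = 0.11553
SE* = √0.11553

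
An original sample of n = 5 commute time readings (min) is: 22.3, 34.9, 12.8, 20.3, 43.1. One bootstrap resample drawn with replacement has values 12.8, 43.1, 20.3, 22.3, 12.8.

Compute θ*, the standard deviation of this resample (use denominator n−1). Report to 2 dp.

Mean = 22.2600; sum of squared deviations = 617.1320
s² = 617.1320 / 4 = 154.2830
s = √154.2830 = 12.42

θ* = 12.42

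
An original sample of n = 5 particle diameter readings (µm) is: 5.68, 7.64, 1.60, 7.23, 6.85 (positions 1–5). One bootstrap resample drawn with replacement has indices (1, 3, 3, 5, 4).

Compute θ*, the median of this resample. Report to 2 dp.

θ* = 5.68

Resample values: 5.68, 1.60, 1.60, 6.85, 7.23.
Sorted: 1.60, 1.60, 5.68, 6.85, 7.23
Median = middle value = 5.68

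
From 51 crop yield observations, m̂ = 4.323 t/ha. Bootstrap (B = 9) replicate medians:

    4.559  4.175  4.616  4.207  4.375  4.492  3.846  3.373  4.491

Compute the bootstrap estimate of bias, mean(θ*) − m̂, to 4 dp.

bias = −0.0859

mean(θ*) = (4.559 + 4.175 + 4.616 + 4.207 + 4.375 + 4.492 + 3.846 + 3.373 + 4.491) / 9 = 4.23711
bias = 4.23711 − 4.323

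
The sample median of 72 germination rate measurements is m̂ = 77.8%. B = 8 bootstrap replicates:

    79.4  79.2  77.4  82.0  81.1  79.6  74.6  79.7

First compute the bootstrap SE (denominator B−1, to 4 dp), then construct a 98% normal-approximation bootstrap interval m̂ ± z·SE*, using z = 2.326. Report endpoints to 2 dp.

(72.51, 83.09)

Mean of replicates = 79.1250; sum of squared deviations = 36.2550; SE* = √(36.2550/7) = 2.2758
Margin = 2.326 × 2.2758 = 5.294
Interval: 77.8 ± 5.294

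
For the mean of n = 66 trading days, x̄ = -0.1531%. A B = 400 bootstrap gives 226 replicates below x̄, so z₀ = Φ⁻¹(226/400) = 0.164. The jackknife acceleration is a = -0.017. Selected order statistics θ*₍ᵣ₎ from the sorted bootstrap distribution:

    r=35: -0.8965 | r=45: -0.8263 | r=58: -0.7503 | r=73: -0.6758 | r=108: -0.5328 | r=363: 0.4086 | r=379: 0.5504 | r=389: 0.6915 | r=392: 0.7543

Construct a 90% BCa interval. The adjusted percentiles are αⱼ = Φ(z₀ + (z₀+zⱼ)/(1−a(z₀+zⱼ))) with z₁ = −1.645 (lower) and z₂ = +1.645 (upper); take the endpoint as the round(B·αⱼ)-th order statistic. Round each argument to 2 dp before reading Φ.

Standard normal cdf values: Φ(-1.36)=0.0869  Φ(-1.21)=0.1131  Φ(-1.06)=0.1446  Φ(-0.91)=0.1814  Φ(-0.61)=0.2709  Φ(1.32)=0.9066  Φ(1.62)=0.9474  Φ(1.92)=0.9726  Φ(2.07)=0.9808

(-0.8965, 0.6915)

Lower: z₀ + z₁ = 0.164 + (-1.645) = -1.481; 1 − a(z₀+z₁) = 1 − (-0.017)(-1.481) = 0.9748; argument = 0.164 + (-1.481)/0.9748 = -1.3553 → -1.36.
α₁ = Φ(-1.36) = 0.0869; rank = round(400 × 0.0869) = 35; θ*₍35₎ = -0.8965.
Upper: z₀ + z₂ = 1.809; 1 − a(z₀+z₂) = 1.0308; argument = 1.9190 → 1.92; α₂ = 0.9726; rank = 389; θ*₍389₎ = 0.6915.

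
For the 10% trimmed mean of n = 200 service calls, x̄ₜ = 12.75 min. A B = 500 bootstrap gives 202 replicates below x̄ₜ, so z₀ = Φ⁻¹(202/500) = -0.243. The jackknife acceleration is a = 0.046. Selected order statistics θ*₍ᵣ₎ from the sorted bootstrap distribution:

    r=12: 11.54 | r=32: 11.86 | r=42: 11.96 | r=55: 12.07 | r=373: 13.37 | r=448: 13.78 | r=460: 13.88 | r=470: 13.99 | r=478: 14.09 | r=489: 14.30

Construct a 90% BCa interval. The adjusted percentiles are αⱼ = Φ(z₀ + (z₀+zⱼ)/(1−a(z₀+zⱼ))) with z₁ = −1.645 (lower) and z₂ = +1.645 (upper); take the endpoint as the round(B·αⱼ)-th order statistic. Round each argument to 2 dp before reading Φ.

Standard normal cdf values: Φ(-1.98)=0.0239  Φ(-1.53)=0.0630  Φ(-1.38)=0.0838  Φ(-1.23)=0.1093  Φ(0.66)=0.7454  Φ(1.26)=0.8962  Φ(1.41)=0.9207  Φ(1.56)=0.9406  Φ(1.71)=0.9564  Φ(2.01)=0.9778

Lower: z₀ + z₁ = -0.243 + (-1.645) = -1.888; 1 − a(z₀+z₁) = 1 − (0.046)(-1.888) = 1.0868; argument = -0.243 + (-1.888)/1.0868 = -1.9801 → -1.98.
α₁ = Φ(-1.98) = 0.0239; rank = round(500 × 0.0239) = 12; θ*₍12₎ = 11.54.
Upper: z₀ + z₂ = 1.402; 1 − a(z₀+z₂) = 0.9355; argument = 1.2557 → 1.26; α₂ = 0.8962; rank = 448; θ*₍448₎ = 13.78.

(11.54, 13.78)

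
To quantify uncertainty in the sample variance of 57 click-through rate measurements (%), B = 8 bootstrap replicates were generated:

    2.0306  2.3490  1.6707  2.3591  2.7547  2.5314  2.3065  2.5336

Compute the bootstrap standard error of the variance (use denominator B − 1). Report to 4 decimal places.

SE* = 0.3353

Bootstrap SE is the standard deviation of the 8 replicate variances.
Mean of replicates: (2.0306 + 2.3490 + 1.6707 + 2.3591 + 2.7547 + 2.5314 + 2.3065 + 2.5336) / 8 = 18.53560 / 8 = 2.31695
Sum of squared deviations: (−0.28635)² + (+0.03205)² + (−0.64625)² + (+0.04215)² + (+0.43775)² + (+0.21445)² + (−0.01045)² + (+0.21665)² = 0.78710
Variance = 0.78710 / 7 = 0.11244
SE* = √0.11244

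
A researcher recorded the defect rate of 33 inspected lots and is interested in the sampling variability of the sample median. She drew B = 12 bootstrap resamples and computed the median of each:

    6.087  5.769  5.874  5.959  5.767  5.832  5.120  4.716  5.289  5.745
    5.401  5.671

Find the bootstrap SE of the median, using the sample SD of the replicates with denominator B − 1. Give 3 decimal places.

SE* = 0.396

Bootstrap SE is the standard deviation of the 12 replicate medians.
Mean of replicates: (6.087 + 5.769 + 5.874 + 5.959 + 5.767 + 5.832 + 5.120 + 4.716 + 5.289 + 5.745 + 5.401 + 5.671) / 12 = 67.2300 / 12 = 5.6025
Sum of squared deviations: (+0.4845)² + (+0.1665)² + (+0.2715)² + (+0.3565)² + (+0.1645)² + (+0.2295)² + (−0.4825)² + (−0.8865)² + (−0.3135)² + (+0.1425)² + (−0.2015)² + (+0.0685)² = 1.7256
Variance = 1.7256 / 11 = 0.1569
SE* = √0.1569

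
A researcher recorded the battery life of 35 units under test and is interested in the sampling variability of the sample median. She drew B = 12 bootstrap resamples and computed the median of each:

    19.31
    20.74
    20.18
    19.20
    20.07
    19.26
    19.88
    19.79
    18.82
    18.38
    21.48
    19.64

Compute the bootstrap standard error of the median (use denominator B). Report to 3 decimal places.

SE* = 0.804

Bootstrap SE is the standard deviation of the 12 replicate medians.
Mean of replicates: (19.31 + 20.74 + 20.18 + 19.20 + 20.07 + 19.26 + 19.88 + 19.79 + 18.82 + 18.38 + 21.48 + 19.64) / 12 = 236.7500 / 12 = 19.7292
Sum of squared deviations: (−0.4192)² + (+1.0108)² + (+0.4508)² + (−0.5292)² + (+0.3408)² + (−0.4692)² + (+0.1508)² + (+0.0608)² + (−0.9092)² + (−1.3492)² + (+1.7508)² + (−0.0892)² = 7.7637
Variance = 7.7637 / 12 = 0.6470
SE* = √0.6470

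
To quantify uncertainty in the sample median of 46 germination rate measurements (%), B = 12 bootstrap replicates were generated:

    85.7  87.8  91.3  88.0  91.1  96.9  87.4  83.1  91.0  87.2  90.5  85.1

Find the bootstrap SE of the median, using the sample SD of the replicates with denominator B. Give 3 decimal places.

SE* = 3.498

Bootstrap SE is the standard deviation of the 12 replicate medians.
Mean of replicates: (85.7 + 87.8 + 91.3 + 88.0 + 91.1 + 96.9 + 87.4 + 83.1 + 91.0 + 87.2 + 90.5 + 85.1) / 12 = 1065.1000 / 12 = 88.7583
Sum of squared deviations: (−3.0583)² + (−0.9583)² + (+2.5417)² + (−0.7583)² + (+2.3417)² + (+8.1417)² + (−1.3583)² + (−5.6583)² + (+2.2417)² + (−1.5583)² + (+1.7417)² + (−3.6583)² = 146.8092
Variance = 146.8092 / 12 = 12.2341
SE* = √12.2341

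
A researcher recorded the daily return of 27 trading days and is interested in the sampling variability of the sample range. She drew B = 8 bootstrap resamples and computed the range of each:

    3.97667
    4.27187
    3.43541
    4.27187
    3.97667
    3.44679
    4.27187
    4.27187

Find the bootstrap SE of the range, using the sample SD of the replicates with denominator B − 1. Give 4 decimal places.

Bootstrap SE is the standard deviation of the 8 replicate ranges.
Mean of replicates: (3.97667 + 4.27187 + 3.43541 + 4.27187 + 3.97667 + 3.44679 + 4.27187 + 4.27187) / 8 = 31.923020 / 8 = 3.990378
Sum of squared deviations: (−0.013708)² + (+0.281492)² + (−0.554968)² + (+0.281492)² + (−0.013708)² + (−0.543588)² + (+0.281492)² + (+0.281492)² = 0.920804
Variance = 0.920804 / 7 = 0.131543
SE* = √0.131543

SE* = 0.3627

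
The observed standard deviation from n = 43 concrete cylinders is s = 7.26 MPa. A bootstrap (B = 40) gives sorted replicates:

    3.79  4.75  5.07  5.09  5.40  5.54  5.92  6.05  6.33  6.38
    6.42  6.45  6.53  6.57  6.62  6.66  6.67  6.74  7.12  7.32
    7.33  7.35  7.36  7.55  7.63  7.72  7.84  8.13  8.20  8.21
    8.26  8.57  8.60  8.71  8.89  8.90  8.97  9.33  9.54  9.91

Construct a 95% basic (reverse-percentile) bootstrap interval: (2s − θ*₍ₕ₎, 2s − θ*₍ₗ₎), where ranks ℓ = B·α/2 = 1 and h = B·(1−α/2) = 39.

Percentile endpoints at ranks 1 and 39: θ*₍1₎ = 3.79, θ*₍39₎ = 9.54.
Basic interval reflects these around s:
  lower = 2 × 7.26 − 9.54 = 4.98
  upper = 2 × 7.26 − 3.79 = 10.73

(4.98, 10.73)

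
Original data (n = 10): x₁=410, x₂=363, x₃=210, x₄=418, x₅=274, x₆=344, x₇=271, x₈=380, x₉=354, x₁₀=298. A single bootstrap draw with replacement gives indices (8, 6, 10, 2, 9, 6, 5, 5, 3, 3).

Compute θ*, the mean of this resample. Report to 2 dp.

Resample values: 380, 344, 298, 363, 354, 344, 274, 274, 210, 210.
Mean = (380 + 344 + 298 + 363 + 354 + 344 + 274 + 274 + 210 + 210) / 10 = 3051.0 / 10 = 305.10

θ* = 305.10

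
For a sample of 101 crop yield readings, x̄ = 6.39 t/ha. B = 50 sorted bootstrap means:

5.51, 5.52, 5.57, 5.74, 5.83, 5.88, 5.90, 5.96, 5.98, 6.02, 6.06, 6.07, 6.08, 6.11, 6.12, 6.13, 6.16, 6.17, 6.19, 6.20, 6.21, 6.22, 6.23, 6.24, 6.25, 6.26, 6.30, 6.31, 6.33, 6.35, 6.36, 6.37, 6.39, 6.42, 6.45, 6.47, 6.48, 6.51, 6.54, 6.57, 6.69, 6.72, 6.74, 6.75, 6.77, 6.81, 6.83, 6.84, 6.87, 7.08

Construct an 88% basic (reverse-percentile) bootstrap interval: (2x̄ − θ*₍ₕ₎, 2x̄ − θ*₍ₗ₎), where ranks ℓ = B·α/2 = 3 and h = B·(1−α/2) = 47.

Percentile endpoints at ranks 3 and 47: θ*₍3₎ = 5.57, θ*₍47₎ = 6.83.
Basic interval reflects these around x̄:
  lower = 2 × 6.39 − 6.83 = 5.95
  upper = 2 × 6.39 − 5.57 = 7.21

(5.95, 7.21)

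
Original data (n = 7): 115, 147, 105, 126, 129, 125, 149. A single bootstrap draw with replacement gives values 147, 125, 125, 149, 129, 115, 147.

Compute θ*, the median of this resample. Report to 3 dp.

Sorted: 115, 125, 125, 129, 147, 147, 149
Median = middle value = 129.000

θ* = 129.000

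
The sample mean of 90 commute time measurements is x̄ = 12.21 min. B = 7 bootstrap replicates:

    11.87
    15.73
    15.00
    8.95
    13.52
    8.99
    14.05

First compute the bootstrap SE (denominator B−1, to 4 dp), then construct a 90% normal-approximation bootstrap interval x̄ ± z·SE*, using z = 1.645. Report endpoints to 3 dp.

(7.685, 16.735)

Mean of replicates = 12.5871; sum of squared deviations = 45.3921; SE* = √(45.3921/6) = 2.7505
Margin = 1.645 × 2.7505 = 4.5246
Interval: 12.21 ± 4.5246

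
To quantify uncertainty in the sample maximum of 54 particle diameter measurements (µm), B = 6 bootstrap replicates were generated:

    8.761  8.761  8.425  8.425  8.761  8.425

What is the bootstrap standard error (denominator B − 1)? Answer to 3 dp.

SE* = 0.184

Bootstrap SE is the standard deviation of the 6 replicate maximums.
Mean of replicates: (8.761 + 8.761 + 8.425 + 8.425 + 8.761 + 8.425) / 6 = 51.5580 / 6 = 8.5930
Sum of squared deviations: (+0.1680)² + (+0.1680)² + (−0.1680)² + (−0.1680)² + (+0.1680)² + (−0.1680)² = 0.1693
Variance = 0.1693 / 5 = 0.0339
SE* = √0.0339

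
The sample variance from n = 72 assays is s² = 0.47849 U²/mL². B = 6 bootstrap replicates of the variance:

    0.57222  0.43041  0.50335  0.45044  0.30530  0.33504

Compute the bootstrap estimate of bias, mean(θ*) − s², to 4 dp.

mean(θ*) = (0.57222 + 0.43041 + 0.50335 + 0.45044 + 0.30530 + 0.33504) / 6 = 0.43279
bias = 0.43279 − 0.47849

bias = −0.0457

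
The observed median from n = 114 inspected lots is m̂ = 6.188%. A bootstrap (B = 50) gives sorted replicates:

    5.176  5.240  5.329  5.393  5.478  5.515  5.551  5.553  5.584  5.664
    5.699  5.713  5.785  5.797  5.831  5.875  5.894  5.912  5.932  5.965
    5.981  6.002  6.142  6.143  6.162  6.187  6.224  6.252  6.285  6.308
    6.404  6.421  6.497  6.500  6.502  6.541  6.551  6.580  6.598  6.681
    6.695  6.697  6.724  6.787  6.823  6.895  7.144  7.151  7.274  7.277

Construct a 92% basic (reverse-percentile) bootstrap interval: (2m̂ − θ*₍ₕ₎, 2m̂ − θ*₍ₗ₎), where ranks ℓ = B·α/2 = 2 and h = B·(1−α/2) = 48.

(5.225, 7.136)

Percentile endpoints at ranks 2 and 48: θ*₍2₎ = 5.240, θ*₍48₎ = 7.151.
Basic interval reflects these around m̂:
  lower = 2 × 6.188 − 7.151 = 5.225
  upper = 2 × 6.188 − 5.240 = 7.136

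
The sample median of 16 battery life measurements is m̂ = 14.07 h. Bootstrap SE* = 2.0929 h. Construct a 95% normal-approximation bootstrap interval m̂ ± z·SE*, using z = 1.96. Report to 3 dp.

(9.968, 18.172)

Margin = 1.96 × 2.0929 = 4.1021
Interval: 14.07 ± 4.1021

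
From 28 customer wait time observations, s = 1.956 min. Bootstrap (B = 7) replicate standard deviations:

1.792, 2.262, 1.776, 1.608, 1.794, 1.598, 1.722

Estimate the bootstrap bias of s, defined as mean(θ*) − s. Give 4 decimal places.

mean(θ*) = (1.792 + 2.262 + 1.776 + 1.608 + 1.794 + 1.598 + 1.722) / 7 = 1.79314
bias = 1.79314 − 1.956

bias = −0.1629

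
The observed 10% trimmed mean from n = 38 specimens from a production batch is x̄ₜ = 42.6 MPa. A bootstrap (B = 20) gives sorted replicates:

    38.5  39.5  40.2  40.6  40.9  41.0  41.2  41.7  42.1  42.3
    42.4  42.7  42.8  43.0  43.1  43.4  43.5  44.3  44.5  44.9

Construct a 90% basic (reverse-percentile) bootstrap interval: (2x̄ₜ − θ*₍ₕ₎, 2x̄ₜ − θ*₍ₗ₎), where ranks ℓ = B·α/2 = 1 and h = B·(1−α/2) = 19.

(40.7, 46.7)

Percentile endpoints at ranks 1 and 19: θ*₍1₎ = 38.5, θ*₍19₎ = 44.5.
Basic interval reflects these around x̄ₜ:
  lower = 2 × 42.6 − 44.5 = 40.7
  upper = 2 × 42.6 − 38.5 = 46.7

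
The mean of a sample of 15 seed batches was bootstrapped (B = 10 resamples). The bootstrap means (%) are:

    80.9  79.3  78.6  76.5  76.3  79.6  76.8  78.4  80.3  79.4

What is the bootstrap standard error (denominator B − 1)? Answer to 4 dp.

SE* = 1.6086

Bootstrap SE is the standard deviation of the 10 replicate means.
Mean of replicates: (80.9 + 79.3 + 78.6 + 76.5 + 76.3 + 79.6 + 76.8 + 78.4 + 80.3 + 79.4) / 10 = 786.10000 / 10 = 78.61000
Sum of squared deviations: (+2.29000)² + (+0.69000)² + (−0.01000)² + (−2.11000)² + (−2.31000)² + (+0.99000)² + (−1.81000)² + (−0.21000)² + (+1.69000)² + (+0.79000)² = 23.28900
Variance = 23.28900 / 9 = 2.58767
SE* = √2.58767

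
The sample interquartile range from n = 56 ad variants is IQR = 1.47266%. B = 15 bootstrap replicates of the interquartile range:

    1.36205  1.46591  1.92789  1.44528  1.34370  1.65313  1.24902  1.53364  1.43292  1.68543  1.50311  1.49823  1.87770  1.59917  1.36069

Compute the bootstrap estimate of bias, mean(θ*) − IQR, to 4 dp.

mean(θ*) = (1.36205 + 1.46591 + 1.92789 + 1.44528 + 1.34370 + 1.65313 + 1.24902 + 1.53364 + 1.43292 + 1.68543 + 1.50311 + 1.49823 + 1.87770 + 1.59917 + 1.36069) / 15 = 1.52919
bias = 1.52919 − 1.47266

bias = +0.0565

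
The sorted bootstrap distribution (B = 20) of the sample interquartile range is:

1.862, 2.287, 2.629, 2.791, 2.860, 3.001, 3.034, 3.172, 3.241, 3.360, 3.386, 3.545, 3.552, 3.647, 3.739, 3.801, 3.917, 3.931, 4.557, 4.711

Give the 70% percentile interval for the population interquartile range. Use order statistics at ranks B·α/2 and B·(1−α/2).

α = 0.30; lower rank = 20 × 0.150 = 3; upper rank = 20 × 0.850 = 17.
The 3rd smallest replicate is 2.629; the 17th is 3.917.

(2.629, 3.917)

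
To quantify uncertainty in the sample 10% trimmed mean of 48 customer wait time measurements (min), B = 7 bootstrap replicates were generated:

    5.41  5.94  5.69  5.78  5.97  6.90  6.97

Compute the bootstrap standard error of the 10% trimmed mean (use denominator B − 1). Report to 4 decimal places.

Bootstrap SE is the standard deviation of the 7 replicate 10% trimmed means.
Mean of replicates: (5.41 + 5.94 + 5.69 + 5.78 + 5.97 + 6.90 + 6.97) / 7 = 42.66000 / 7 = 6.09429
Sum of squared deviations: (−0.68429)² + (−0.15429)² + (−0.40429)² + (−0.31429)² + (−0.12429)² + (+0.80571)² + (+0.87571)² = 2.18577
Variance = 2.18577 / 6 = 0.36430
SE* = √0.36430

SE* = 0.6036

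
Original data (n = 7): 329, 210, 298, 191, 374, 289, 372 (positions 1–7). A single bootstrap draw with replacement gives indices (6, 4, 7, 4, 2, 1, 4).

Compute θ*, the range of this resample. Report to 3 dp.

θ* = 181.000

Resample values: 289, 191, 372, 191, 210, 329, 191.
Range = 372 − 191 = 181.000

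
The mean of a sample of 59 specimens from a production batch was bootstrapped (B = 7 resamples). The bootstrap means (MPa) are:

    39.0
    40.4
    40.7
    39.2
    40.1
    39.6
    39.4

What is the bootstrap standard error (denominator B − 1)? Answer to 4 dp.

SE* = 0.6396

Bootstrap SE is the standard deviation of the 7 replicate means.
Mean of replicates: (39.0 + 40.4 + 40.7 + 39.2 + 40.1 + 39.6 + 39.4) / 7 = 278.40000 / 7 = 39.77143
Sum of squared deviations: (−0.77143)² + (+0.62857)² + (+0.92857)² + (−0.57143)² + (+0.32857)² + (−0.17143)² + (−0.37143)² = 2.45429
Variance = 2.45429 / 6 = 0.40905
SE* = √0.40905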